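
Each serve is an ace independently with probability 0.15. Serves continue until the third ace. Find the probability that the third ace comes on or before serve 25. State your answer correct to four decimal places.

0.7463

Finishing within 25 serves ⇔ at least 3 successes in the first 25. With X ~ Binomial(25, 0.15), P(Y ≤ 25) = 1 − P(X ≤ 2).
  k=0: C(25,0)·0.15^0·0.85^25 = 0.017198
  k=1: C(25,1)·0.15^1·0.85^24 = 0.075873
  k=2: C(25,2)·0.15^2·0.85^23 = 0.160672
1 − 0.253742 = 0.746258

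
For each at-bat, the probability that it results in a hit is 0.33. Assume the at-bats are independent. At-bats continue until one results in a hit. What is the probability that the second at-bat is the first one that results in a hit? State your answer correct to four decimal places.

0.2211

Geometric (trials to first success), p = 0.33.
P(Y = 2) = (1−p)^1 · p = 0.67 · 0.33 = 0.221100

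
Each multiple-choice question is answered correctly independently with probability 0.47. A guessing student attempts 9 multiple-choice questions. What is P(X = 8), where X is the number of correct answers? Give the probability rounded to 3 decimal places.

0.011

X ~ Binomial(n=9, p=0.47).
P(X=8) = C(9,8) · p^8 · (1−p)^1
= 9 · 0.0023811 · 0.53 = 0.01136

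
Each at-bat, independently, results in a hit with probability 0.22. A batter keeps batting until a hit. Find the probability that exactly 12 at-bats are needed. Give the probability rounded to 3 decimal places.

Geometric (trials to first success), p = 0.22.
P(Y = 12) = (1−p)^11 · p = 0.065019 · 0.22 = 0.01430

0.014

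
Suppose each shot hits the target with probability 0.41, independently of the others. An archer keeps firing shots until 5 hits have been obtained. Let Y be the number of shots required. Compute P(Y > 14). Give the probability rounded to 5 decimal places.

Needing more than 14 shots ⇔ fewer than 5 successes in the first 14. With X ~ Binomial(14, 0.41), P(Y > 14) = P(X ≤ 4).
  k=0: C(14,0)·0.41^0·0.59^14 = 0.0006193
  k=1: C(14,1)·0.41^1·0.59^13 = 0.0060254
  k=2: C(14,2)·0.41^2·0.59^12 = 0.0272166
  k=3: C(14,3)·0.41^3·0.59^11 = 0.0756528
  k=4: C(14,4)·0.41^4·0.59^10 = 0.1445738
P(X ≤ 4) = 0.2540880

0.25409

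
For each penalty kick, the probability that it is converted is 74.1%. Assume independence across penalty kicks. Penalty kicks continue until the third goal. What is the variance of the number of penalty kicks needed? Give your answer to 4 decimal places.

1.4151

Y = total penalty kicks until the third success; negative binomial with r=3, p=0.741.
Var(Y) = r(1−p)/p² = 3·0.259 / 0.741² = 1.415092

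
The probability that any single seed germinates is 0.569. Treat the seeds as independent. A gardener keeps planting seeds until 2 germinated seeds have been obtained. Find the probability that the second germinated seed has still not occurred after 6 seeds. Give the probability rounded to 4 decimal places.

0.0572

Needing more than 6 seeds ⇔ fewer than 2 successes in the first 6. With X ~ Binomial(6, 0.569), P(Y > 6) = P(X ≤ 1).
  k=0: C(6,0)·0.569^0·0.431^6 = 0.006410
  k=1: C(6,1)·0.569^1·0.431^5 = 0.050775
P(X ≤ 1) = 0.057185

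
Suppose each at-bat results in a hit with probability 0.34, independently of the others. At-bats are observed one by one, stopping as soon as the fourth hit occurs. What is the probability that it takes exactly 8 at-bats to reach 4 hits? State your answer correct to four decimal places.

Y = trial on which the fourth success occurs; negative binomial, r=4, p=0.34.
P(Y=8) = C(7,3) · p^4 · (1−p)^4
= 35 · 0.013363 · 0.18975 = 0.088748

0.0887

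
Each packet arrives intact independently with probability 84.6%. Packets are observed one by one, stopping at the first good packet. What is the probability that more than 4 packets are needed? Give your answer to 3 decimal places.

0.001

Y = number of packets to the first success; geometric, p = 0.846.
P(Y > 4) = P(first 4 all fail) = (1−p)^4 = 0.00056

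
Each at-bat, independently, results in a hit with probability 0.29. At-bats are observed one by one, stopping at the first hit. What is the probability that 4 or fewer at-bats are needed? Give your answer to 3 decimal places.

Y = number of at-bats to the first success; geometric, p = 0.29.
P(Y ≤ 4) = 1 − (1−p)^4 = 1 − 0.25412 = 0.74588

0.746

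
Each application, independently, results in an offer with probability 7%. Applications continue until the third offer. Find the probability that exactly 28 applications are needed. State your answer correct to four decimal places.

Y = trial on which the third success occurs; negative binomial, r=3, p=0.07.
P(Y=28) = C(27,2) · p^3 · (1−p)^25
= 351 · 0.000343 · 0.16296 = 0.019619

0.0196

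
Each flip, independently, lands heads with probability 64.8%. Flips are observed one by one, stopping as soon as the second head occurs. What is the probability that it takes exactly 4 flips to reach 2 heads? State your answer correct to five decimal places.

0.15608

Y = trial on which the second success occurs; negative binomial, r=2, p=0.648.
P(Y=4) = C(3,1) · p^2 · (1−p)^2
= 3 · 0.4199 · 0.1239 = 0.1560834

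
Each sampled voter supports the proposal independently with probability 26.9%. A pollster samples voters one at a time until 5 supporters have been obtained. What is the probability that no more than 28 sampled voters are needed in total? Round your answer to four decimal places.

0.9070

Finishing within 28 sampled voters ⇔ at least 5 successes in the first 28. With X ~ Binomial(28, 0.269), P(Y ≤ 28) = 1 − P(X ≤ 4).
  k=0: C(28,0)·0.269^0·0.731^28 = 0.000155
  k=1: C(28,1)·0.269^1·0.731^27 = 0.001595
  k=2: C(28,2)·0.269^2·0.731^26 = 0.007922
  k=3: C(28,3)·0.269^3·0.731^25 = 0.025266
  k=4: C(28,4)·0.269^4·0.731^24 = 0.058110
1 − 0.093048 = 0.906952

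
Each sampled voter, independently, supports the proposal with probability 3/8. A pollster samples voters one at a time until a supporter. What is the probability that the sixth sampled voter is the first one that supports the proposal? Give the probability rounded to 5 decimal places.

0.03576

Geometric (trials to first success), p = 0.375.
P(Y = 6) = (1−p)^5 · p = 0.095367 · 0.375 = 0.0357628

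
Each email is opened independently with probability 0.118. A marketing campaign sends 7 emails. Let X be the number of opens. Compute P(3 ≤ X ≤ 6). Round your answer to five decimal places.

0.03985

X ~ Binomial(7, 0.118); P(3 ≤ X ≤ 6) = Σ C(7,k) p^k (1−p)^(7−k) over k:
  k=3: C(7,3)·0.118^3·0.882^4 = 0.0348007
  k=4: C(7,4)·0.118^4·0.882^3 = 0.0046559
  k=5: C(7,5)·0.118^5·0.882^2 = 0.0003737
  k=6: C(7,6)·0.118^6·0.882^1 = 0.0000167
Total = 0.0398470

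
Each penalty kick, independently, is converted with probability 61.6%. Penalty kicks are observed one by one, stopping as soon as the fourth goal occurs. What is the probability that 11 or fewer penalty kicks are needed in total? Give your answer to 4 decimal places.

Finishing within 11 penalty kicks ⇔ at least 4 successes in the first 11. With X ~ Binomial(11, 0.616), P(Y ≤ 11) = 1 − P(X ≤ 3).
  k=0: C(11,0)·0.616^0·0.384^11 = 0.000027
  k=1: C(11,1)·0.616^1·0.384^10 = 0.000472
  k=2: C(11,2)·0.616^2·0.384^9 = 0.003789
  k=3: C(11,3)·0.616^3·0.384^8 = 0.018234
1 − 0.022522 = 0.977478

0.9775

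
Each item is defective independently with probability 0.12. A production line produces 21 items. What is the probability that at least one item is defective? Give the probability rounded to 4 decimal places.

P(at least one) = 1 − P(none) = 1 − (1 − 0.12)^21
= 1 − 0.068255 = 0.931745

0.9317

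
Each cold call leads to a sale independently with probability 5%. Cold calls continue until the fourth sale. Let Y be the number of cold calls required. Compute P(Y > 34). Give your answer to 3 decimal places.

0.912

Needing more than 34 cold calls ⇔ fewer than 4 successes in the first 34. With X ~ Binomial(34, 0.05), P(Y > 34) = P(X ≤ 3).
  k=0: C(34,0)·0.05^0·0.95^34 = 0.17482
  k=1: C(34,1)·0.05^1·0.95^33 = 0.31284
  k=2: C(34,2)·0.05^2·0.95^32 = 0.27168
  k=3: C(34,3)·0.05^3·0.95^31 = 0.15252
P(X ≤ 3) = 0.91187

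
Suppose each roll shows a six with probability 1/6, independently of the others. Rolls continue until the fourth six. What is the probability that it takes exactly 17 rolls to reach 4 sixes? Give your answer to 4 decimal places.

0.0404

Y = trial on which the fourth success occurs; negative binomial, r=4, p=0.166667.
P(Y=17) = C(16,3) · p^4 · (1−p)^13
= 560 · 0.0007716 · 0.093464 = 0.040386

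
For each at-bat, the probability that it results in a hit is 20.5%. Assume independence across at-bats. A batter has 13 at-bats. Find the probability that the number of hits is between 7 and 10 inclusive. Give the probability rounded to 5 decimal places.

X ~ Binomial(13, 0.205); P(7 ≤ X ≤ 10) = Σ C(13,k) p^k (1−p)^(13−k) over k:
  k=7: C(13,7)·0.205^7·0.795^6 = 0.0065917
  k=8: C(13,8)·0.205^8·0.795^5 = 0.0012748
  k=9: C(13,9)·0.205^9·0.795^4 = 0.0001826
  k=10: C(13,10)·0.205^10·0.795^3 = 0.0000188
Total = 0.0080680

0.00807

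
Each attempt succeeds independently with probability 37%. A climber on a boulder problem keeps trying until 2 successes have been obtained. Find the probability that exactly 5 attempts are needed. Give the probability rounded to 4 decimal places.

Y = trial on which the second success occurs; negative binomial, r=2, p=0.37.
P(Y=5) = C(4,1) · p^2 · (1−p)^3
= 4 · 0.1369 · 0.25005 = 0.136926

0.1369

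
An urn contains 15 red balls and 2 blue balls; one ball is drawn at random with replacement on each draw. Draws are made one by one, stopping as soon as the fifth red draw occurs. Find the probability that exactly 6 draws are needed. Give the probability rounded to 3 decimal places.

0.315

Y = trial on which the fifth success occurs; negative binomial, r=5, p=0.882353.
P(Y=6) = C(5,4) · p^5 · (1−p)^1
= 5 · 0.53482 · 0.11765 = 0.31460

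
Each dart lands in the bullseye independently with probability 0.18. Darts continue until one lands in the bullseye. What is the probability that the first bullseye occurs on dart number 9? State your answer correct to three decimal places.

Geometric (trials to first success), p = 0.18.
P(Y = 9) = (1−p)^8 · p = 0.20441 · 0.18 = 0.03679

0.037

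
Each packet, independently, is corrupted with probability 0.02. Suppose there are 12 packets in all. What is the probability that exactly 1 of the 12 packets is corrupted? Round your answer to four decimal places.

X ~ Binomial(n=12, p=0.02).
P(X=1) = C(12,1) · p^1 · (1−p)^11
= 12 · 0.02 · 0.80073 = 0.192176

0.1922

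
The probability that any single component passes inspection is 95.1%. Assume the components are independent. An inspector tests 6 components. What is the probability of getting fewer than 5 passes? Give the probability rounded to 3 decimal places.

0.032

X ~ Binomial(6, 0.951); P(X ≤ 4) = Σ C(6,k) p^k (1−p)^(6−k) over k:
  k=0: C(6,0)·0.951^0·0.049^6 = 0.00000
  k=1: C(6,1)·0.951^1·0.049^5 = 0.00000
  k=2: C(6,2)·0.951^2·0.049^4 = 0.00008
  k=3: C(6,3)·0.951^3·0.049^3 = 0.00202
  k=4: C(6,4)·0.951^4·0.049^2 = 0.02946
Total = 0.03156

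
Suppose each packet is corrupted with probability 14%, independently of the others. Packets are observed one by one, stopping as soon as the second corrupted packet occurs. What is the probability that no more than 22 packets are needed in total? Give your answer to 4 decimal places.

0.8341

Finishing within 22 packets ⇔ at least 2 successes in the first 22. With X ~ Binomial(22, 0.14), P(Y ≤ 22) = 1 − P(X ≤ 1).
  k=0: C(22,0)·0.14^0·0.86^22 = 0.036221
  k=1: C(22,1)·0.14^1·0.86^21 = 0.129723
1 − 0.165945 = 0.834055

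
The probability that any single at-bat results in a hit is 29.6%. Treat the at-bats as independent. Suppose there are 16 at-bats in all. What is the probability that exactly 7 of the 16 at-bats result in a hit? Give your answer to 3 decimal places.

X ~ Binomial(n=16, p=0.296).
P(X=7) = C(16,7) · p^7 · (1−p)^9
= 11440 · 0.00019909 · 0.042477 = 0.09674

0.097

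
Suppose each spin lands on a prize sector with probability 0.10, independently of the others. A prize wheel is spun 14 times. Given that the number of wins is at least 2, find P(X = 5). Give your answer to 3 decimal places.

0.019

X ~ Binomial(14, 0.10). Want P(X=5 | X≥2) = P(X=5) / P(X≥2).
P(X=5) = C(14,5)·0.10^5·0.90^9 = 0.00776
P(X≥2) = 1 − 0.22877 − 0.35586 = 0.41537
Ratio = 0.00776 / 0.41537 = 0.01867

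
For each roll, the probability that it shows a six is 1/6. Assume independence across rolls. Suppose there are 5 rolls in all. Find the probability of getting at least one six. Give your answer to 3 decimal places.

P(at least one) = 1 − P(none) = 1 − (1 − 0.166667)^5
= 1 − 0.40188 = 0.59812

0.598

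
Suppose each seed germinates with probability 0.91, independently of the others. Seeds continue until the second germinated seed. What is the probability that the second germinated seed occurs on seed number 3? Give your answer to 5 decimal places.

Y = trial on which the second success occurs; negative binomial, r=2, p=0.91.
P(Y=3) = C(2,1) · p^2 · (1−p)^1
= 2 · 0.8281 · 0.09 = 0.1490580

0.14906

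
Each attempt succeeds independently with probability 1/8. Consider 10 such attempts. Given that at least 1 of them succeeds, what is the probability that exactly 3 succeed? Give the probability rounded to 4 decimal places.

X ~ Binomial(10, 0.125). Want P(X=3 | X≥1) = P(X=3) / P(X≥1).
P(X=3) = C(10,3)·0.125^3·0.875^7 = 0.092038
P(X≥1) = 1 − 0.263076 = 0.736924
Ratio = 0.092038 / 0.736924 = 0.124895

0.1249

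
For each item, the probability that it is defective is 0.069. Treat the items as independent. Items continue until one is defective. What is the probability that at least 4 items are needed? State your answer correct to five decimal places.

Y = number of items to the first success; geometric, p = 0.069.
P(Y > 3) = P(first 3 all fail) = (1−p)^3 = 0.8069545

0.80695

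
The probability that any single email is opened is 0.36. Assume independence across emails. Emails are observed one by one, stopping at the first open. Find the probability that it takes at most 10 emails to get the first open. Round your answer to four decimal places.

0.9885

Y = number of emails to the first success; geometric, p = 0.36.
P(Y ≤ 10) = 1 − (1−p)^10 = 1 − 0.011529 = 0.988471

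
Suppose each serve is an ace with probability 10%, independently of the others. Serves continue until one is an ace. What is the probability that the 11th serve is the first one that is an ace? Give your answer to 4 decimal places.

Geometric (trials to first success), p = 0.10.
P(Y = 11) = (1−p)^10 · p = 0.34868 · 0.10 = 0.034868

0.0349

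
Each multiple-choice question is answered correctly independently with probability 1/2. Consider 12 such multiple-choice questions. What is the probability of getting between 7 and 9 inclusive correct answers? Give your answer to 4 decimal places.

X ~ Binomial(12, 0.50); P(7 ≤ X ≤ 9) = Σ C(12,k) p^k (1−p)^(12−k) over k:
  k=7: C(12,7)·0.50^7·0.50^5 = 0.193359
  k=8: C(12,8)·0.50^8·0.50^4 = 0.120850
  k=9: C(12,9)·0.50^9·0.50^3 = 0.053711
Total = 0.367920

0.3679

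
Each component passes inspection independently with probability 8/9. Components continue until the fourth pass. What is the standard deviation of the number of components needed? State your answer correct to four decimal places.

Y = total components until the fourth success; negative binomial with r=4, p=0.888889.
SD(Y) = √[r(1−p)/p²] = √(0.562500) = 0.750000

0.7500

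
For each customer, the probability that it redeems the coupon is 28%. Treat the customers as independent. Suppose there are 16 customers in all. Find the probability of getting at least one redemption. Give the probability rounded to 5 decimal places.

0.99478

P(at least one) = 1 − P(none) = 1 − (1 − 0.28)^16
= 1 − 0.0052158 = 0.9947842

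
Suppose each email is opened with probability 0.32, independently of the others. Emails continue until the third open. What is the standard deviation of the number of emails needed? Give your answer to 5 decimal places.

4.46339

Y = total emails until the third success; negative binomial with r=3, p=0.32.
SD(Y) = √[r(1−p)/p²] = √(19.9218750) = 4.4633928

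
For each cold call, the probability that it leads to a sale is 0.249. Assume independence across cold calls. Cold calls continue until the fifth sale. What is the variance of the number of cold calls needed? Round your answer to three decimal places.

60.564

Y = total cold calls until the fifth success; negative binomial with r=5, p=0.249.
Var(Y) = r(1−p)/p² = 5·0.751 / 0.249² = 60.56354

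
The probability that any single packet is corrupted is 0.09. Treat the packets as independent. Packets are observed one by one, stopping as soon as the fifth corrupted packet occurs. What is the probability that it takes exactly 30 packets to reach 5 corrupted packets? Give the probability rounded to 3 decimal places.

0.013

Y = trial on which the fifth success occurs; negative binomial, r=5, p=0.09.
P(Y=30) = C(29,4) · p^5 · (1−p)^25
= 23751 · 5.9049e-06 · 0.094631 = 0.01327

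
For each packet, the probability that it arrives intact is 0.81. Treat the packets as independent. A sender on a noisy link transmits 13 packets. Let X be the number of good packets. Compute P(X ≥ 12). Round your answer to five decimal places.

X ~ Binomial(13, 0.81); P(X ≥ 12) = Σ C(13,k) p^k (1−p)^(13−k) over k:
  k=12: C(13,12)·0.81^12·0.19^1 = 0.1970231
  k=13: C(13,13)·0.81^13·0.19^0 = 0.0646108
Total = 0.2616339

0.26163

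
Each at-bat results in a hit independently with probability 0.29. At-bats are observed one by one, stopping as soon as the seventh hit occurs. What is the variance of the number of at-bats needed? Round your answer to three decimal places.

Y = total at-bats until the seventh success; negative binomial with r=7, p=0.29.
Var(Y) = r(1−p)/p² = 7·0.71 / 0.29² = 59.09631

59.096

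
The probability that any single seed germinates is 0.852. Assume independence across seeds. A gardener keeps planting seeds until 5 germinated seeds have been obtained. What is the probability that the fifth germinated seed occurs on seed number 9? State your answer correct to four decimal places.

0.0151

Y = trial on which the fifth success occurs; negative binomial, r=5, p=0.852.
P(Y=9) = C(8,4) · p^5 · (1−p)^4
= 70 · 0.44895 · 0.00047979 = 0.015078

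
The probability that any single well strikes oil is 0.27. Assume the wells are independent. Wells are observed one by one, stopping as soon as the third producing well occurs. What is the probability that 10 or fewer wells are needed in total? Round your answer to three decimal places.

0.534

Finishing within 10 wells ⇔ at least 3 successes in the first 10. With X ~ Binomial(10, 0.27), P(Y ≤ 10) = 1 − P(X ≤ 2).
  k=0: C(10,0)·0.27^0·0.73^10 = 0.04298
  k=1: C(10,1)·0.27^1·0.73^9 = 0.15895
  k=2: C(10,2)·0.27^2·0.73^8 = 0.26456
1 − 0.46649 = 0.53351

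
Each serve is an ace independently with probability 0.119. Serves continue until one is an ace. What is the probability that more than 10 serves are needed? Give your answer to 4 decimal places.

0.2817

Y = number of serves to the first success; geometric, p = 0.119.
P(Y > 10) = P(first 10 all fail) = (1−p)^10 = 0.281682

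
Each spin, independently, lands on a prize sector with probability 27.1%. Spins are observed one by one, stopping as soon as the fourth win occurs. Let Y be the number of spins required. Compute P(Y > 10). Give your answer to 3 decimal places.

0.725

Needing more than 10 spins ⇔ fewer than 4 successes in the first 10. With X ~ Binomial(10, 0.271), P(Y > 10) = P(X ≤ 3).
  k=0: C(10,0)·0.271^0·0.729^10 = 0.04239
  k=1: C(10,1)·0.271^1·0.729^9 = 0.15759
  k=2: C(10,2)·0.271^2·0.729^8 = 0.26362
  k=3: C(10,3)·0.271^3·0.729^7 = 0.26133
P(X ≤ 3) = 0.72492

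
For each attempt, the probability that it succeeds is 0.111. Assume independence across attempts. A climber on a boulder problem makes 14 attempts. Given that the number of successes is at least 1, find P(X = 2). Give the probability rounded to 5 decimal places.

0.33839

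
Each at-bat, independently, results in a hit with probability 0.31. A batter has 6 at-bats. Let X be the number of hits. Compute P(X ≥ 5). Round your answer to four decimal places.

X ~ Binomial(6, 0.31); P(X ≥ 5) = Σ C(6,k) p^k (1−p)^(6−k) over k:
  k=5: C(6,5)·0.31^5·0.69^1 = 0.011852
  k=6: C(6,6)·0.31^6·0.69^0 = 0.000888
Total = 0.012740

0.0127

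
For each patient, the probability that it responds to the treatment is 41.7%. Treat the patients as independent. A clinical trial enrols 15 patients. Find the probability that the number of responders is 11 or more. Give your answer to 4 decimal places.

X ~ Binomial(15, 0.417); P(X ≥ 11) = Σ C(15,k) p^k (1−p)^(15−k) over k:
  k=11: C(15,11)·0.417^11·0.583^4 = 0.010455
  k=12: C(15,12)·0.417^12·0.583^3 = 0.002493
  k=13: C(15,13)·0.417^13·0.583^2 = 0.000411
  k=14: C(15,14)·0.417^14·0.583^1 = 0.000042
  k=15: C(15,15)·0.417^15·0.583^0 = 0.000002
Total = 0.013403

0.0134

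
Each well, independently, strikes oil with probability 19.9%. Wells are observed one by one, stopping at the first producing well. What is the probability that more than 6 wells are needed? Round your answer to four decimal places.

0.2641

Y = number of wells to the first success; geometric, p = 0.199.
P(Y > 6) = P(first 6 all fail) = (1−p)^6 = 0.264116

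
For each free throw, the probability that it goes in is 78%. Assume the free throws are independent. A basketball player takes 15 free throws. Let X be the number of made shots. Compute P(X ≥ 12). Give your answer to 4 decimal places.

X ~ Binomial(15, 0.78); P(X ≥ 12) = Σ C(15,k) p^k (1−p)^(15−k) over k:
  k=12: C(15,12)·0.78^12·0.22^3 = 0.245705
  k=13: C(15,13)·0.78^13·0.22^2 = 0.201032
  k=14: C(15,14)·0.78^14·0.22^1 = 0.101821
  k=15: C(15,15)·0.78^15·0.22^0 = 0.024067
Total = 0.572625

0.5726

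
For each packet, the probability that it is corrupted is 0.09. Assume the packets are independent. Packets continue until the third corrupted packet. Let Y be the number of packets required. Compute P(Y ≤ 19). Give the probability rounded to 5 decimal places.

0.24148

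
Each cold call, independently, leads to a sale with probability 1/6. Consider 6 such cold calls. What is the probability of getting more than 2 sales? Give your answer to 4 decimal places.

0.0623

X ~ Binomial(6, 0.166667); P(X ≥ 3) = Σ C(6,k) p^k (1−p)^(6−k) over k:
  k=3: C(6,3)·0.166667^3·0.833333^3 = 0.053584
  k=4: C(6,4)·0.166667^4·0.833333^2 = 0.008038
  k=5: C(6,5)·0.166667^5·0.833333^1 = 0.000643
  k=6: C(6,6)·0.166667^6·0.833333^0 = 0.000021
Total = 0.062286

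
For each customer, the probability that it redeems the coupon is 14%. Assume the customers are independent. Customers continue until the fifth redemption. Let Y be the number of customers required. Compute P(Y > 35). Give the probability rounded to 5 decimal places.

0.44599

Needing more than 35 customers ⇔ fewer than 5 successes in the first 35. With X ~ Binomial(35, 0.14), P(Y > 35) = P(X ≤ 4).
  k=0: C(35,0)·0.14^0·0.86^35 = 0.0050985
  k=1: C(35,1)·0.14^1·0.86^34 = 0.0290498
  k=2: C(35,2)·0.14^2·0.86^33 = 0.0803937
  k=3: C(35,3)·0.14^3·0.86^32 = 0.1439608
  k=4: C(35,4)·0.14^4·0.86^31 = 0.1874838
P(X ≤ 4) = 0.4459866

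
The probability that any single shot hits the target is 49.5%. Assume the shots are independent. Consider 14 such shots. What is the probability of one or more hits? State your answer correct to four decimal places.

0.9999

P(at least one) = 1 − P(none) = 1 − (1 − 0.495)^14
= 1 − 0.000070 = 0.999930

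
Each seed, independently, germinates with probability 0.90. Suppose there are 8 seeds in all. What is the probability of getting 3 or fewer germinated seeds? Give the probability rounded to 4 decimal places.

X ~ Binomial(8, 0.90); P(X ≤ 3) = Σ C(8,k) p^k (1−p)^(8−k) over k:
  k=0: C(8,0)·0.90^0·0.10^8 = 0.000000
  k=1: C(8,1)·0.90^1·0.10^7 = 0.000001
  k=2: C(8,2)·0.90^2·0.10^6 = 0.000023
  k=3: C(8,3)·0.90^3·0.10^5 = 0.000408
Total = 0.000432

0.0004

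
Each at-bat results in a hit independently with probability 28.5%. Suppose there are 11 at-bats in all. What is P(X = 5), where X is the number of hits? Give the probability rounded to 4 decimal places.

X ~ Binomial(n=11, p=0.285).
P(X=5) = C(11,5) · p^5 · (1−p)^6
= 462 · 0.0018803 · 0.13361 = 0.116065

0.1161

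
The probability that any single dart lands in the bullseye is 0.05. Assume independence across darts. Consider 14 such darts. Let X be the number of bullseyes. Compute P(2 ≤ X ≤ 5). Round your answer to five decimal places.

X ~ Binomial(14, 0.05); P(2 ≤ X ≤ 5) = Σ C(14,k) p^k (1−p)^(14−k) over k:
  k=2: C(14,2)·0.05^2·0.95^12 = 0.1229319
  k=3: C(14,3)·0.05^3·0.95^11 = 0.0258804
  k=4: C(14,4)·0.05^4·0.95^10 = 0.0037458
  k=5: C(14,5)·0.05^5·0.95^9 = 0.0003943
Total = 0.1529525

0.15295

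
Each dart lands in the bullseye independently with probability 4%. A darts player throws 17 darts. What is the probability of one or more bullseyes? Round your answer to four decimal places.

0.5004

P(at least one) = 1 − P(none) = 1 − (1 − 0.04)^17
= 1 − 0.499587 = 0.500413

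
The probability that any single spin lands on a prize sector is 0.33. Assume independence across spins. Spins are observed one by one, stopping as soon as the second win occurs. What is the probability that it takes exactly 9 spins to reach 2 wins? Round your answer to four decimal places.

Y = trial on which the second success occurs; negative binomial, r=2, p=0.33.
P(Y=9) = C(8,1) · p^2 · (1−p)^7
= 8 · 0.1089 · 0.060607 = 0.052801

0.0528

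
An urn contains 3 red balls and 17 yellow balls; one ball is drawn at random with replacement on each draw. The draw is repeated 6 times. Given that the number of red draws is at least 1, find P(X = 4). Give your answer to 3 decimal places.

0.009

X ~ Binomial(6, 0.15). Want P(X=4 | X≥1) = P(X=4) / P(X≥1).
P(X=4) = C(6,4)·0.15^4·0.85^2 = 0.00549
P(X≥1) = 1 − 0.37715 = 0.62285
Ratio = 0.00549 / 0.62285 = 0.00881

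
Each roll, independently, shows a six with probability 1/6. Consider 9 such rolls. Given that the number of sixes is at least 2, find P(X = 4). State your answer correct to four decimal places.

0.0854

X ~ Binomial(9, 0.166667). Want P(X=4 | X≥2) = P(X=4) / P(X≥2).
P(X=4) = C(9,4)·0.166667^4·0.833333^5 = 0.039071
P(X≥2) = 1 − 0.193807 − 0.348852 = 0.457341
Ratio = 0.039071 / 0.457341 = 0.085432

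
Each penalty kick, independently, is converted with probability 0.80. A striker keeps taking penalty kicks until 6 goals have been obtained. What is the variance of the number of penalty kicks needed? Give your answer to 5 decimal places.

Y = total penalty kicks until the sixth success; negative binomial with r=6, p=0.80.
Var(Y) = r(1−p)/p² = 6·0.20 / 0.80² = 1.8750000

1.87500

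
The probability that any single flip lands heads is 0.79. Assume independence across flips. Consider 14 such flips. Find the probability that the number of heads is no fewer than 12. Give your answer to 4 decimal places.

0.4113

X ~ Binomial(14, 0.79); P(X ≥ 12) = Σ C(14,k) p^k (1−p)^(14−k) over k:
  k=12: C(14,12)·0.79^12·0.21^2 = 0.237140
  k=13: C(14,13)·0.79^13·0.21^1 = 0.137246
  k=14: C(14,14)·0.79^14·0.21^0 = 0.036879
Total = 0.411265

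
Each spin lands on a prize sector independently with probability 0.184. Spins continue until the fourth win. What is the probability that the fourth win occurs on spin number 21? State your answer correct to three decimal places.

0.041

Y = trial on which the fourth success occurs; negative binomial, r=4, p=0.184.
P(Y=21) = C(20,3) · p^4 · (1−p)^17
= 1140 · 0.0011462 · 0.031531 = 0.04120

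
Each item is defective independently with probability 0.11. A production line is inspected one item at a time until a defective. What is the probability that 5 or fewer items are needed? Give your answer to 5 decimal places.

0.44159

Y = number of items to the first success; geometric, p = 0.11.
P(Y ≤ 5) = 1 − (1−p)^5 = 1 − 0.5584059 = 0.4415941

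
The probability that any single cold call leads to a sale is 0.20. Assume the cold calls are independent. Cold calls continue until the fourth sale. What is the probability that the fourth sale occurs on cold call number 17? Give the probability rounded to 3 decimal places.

Y = trial on which the fourth success occurs; negative binomial, r=4, p=0.20.
P(Y=17) = C(16,3) · p^4 · (1−p)^13
= 560 · 0.0016 · 0.054976 = 0.04926

0.049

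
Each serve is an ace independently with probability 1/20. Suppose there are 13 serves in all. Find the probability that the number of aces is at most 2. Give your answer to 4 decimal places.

X ~ Binomial(13, 0.05); P(X ≤ 2) = Σ C(13,k) p^k (1−p)^(13−k) over k:
  k=0: C(13,0)·0.05^0·0.95^13 = 0.513342
  k=1: C(13,1)·0.05^1·0.95^12 = 0.351234
  k=2: C(13,2)·0.05^2·0.95^11 = 0.110916
Total = 0.975492

0.9755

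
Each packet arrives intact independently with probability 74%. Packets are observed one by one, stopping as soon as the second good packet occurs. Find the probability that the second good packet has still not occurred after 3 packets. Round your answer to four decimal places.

0.1676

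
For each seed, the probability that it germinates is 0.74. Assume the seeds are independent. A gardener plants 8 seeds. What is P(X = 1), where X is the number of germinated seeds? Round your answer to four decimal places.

0.0005

X ~ Binomial(n=8, p=0.74).
P(X=1) = C(8,1) · p^1 · (1−p)^7
= 8 · 0.74 · 8.0318e-05 = 0.000475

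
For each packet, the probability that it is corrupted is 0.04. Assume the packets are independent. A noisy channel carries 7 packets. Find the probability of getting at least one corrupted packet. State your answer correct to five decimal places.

P(at least one) = 1 − P(none) = 1 − (1 − 0.04)^7
= 1 − 0.7514475 = 0.2485525

0.24855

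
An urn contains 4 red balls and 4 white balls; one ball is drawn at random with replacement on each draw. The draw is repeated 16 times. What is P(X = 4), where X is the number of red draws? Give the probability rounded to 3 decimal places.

X ~ Binomial(n=16, p=0.50).
P(X=4) = C(16,4) · p^4 · (1−p)^12
= 1820 · 0.0625 · 0.00024414 = 0.02777

0.028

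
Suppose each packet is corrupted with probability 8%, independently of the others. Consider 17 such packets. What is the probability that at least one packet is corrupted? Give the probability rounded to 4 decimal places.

P(at least one) = 1 − P(none) = 1 − (1 − 0.08)^17
= 1 − 0.242322 = 0.757678

0.7577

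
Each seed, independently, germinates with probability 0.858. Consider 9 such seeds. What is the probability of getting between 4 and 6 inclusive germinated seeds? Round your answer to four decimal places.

X ~ Binomial(9, 0.858); P(4 ≤ X ≤ 6) = Σ C(9,k) p^k (1−p)^(9−k) over k:
  k=4: C(9,4)·0.858^4·0.142^5 = 0.003942
  k=5: C(9,5)·0.858^5·0.142^4 = 0.023821
  k=6: C(9,6)·0.858^6·0.142^3 = 0.095955
Total = 0.123719

0.1237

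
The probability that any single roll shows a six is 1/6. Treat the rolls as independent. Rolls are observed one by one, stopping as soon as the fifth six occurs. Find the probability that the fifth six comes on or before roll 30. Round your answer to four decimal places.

Finishing within 30 rolls ⇔ at least 5 successes in the first 30. With X ~ Binomial(30, 0.166667), P(Y ≤ 30) = 1 − P(X ≤ 4).
  k=0: C(30,0)·0.166667^0·0.833333^30 = 0.004213
  k=1: C(30,1)·0.166667^1·0.833333^29 = 0.025276
  k=2: C(30,2)·0.166667^2·0.833333^28 = 0.073301
  k=3: C(30,3)·0.166667^3·0.833333^27 = 0.136829
  k=4: C(30,4)·0.166667^4·0.833333^26 = 0.184719
1 − 0.424339 = 0.575661

0.5757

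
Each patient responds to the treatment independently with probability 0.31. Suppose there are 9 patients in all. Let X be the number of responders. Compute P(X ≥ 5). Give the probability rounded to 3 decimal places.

X ~ Binomial(9, 0.31); P(X ≥ 5) = Σ C(9,k) p^k (1−p)^(9−k) over k:
  k=5: C(9,5)·0.31^5·0.69^4 = 0.08177
  k=6: C(9,6)·0.31^6·0.69^3 = 0.02449
  k=7: C(9,7)·0.31^7·0.69^2 = 0.00472
  k=8: C(9,8)·0.31^8·0.69^1 = 0.00053
  k=9: C(9,9)·0.31^9·0.69^0 = 0.00003
Total = 0.11153

0.112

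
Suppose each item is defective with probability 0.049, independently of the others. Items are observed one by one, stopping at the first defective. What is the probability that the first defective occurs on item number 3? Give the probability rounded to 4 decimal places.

Geometric (trials to first success), p = 0.049.
P(Y = 3) = (1−p)^2 · p = 0.9044 · 0.049 = 0.044316

0.0443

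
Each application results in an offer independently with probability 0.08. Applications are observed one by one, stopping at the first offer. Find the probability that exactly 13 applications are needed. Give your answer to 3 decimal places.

0.029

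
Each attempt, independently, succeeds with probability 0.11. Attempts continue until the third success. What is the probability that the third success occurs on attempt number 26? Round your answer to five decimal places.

Y = trial on which the third success occurs; negative binomial, r=3, p=0.11.
P(Y=26) = C(25,2) · p^3 · (1−p)^23
= 300 · 0.001331 · 0.068544 = 0.0273697

0.02737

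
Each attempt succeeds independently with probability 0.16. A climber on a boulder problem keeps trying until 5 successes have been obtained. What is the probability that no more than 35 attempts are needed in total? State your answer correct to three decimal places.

0.679

Finishing within 35 attempts ⇔ at least 5 successes in the first 35. With X ~ Binomial(35, 0.16), P(Y ≤ 35) = 1 − P(X ≤ 4).
  k=0: C(35,0)·0.16^0·0.84^35 = 0.00224
  k=1: C(35,1)·0.16^1·0.84^34 = 0.01492
  k=2: C(35,2)·0.16^2·0.84^33 = 0.04830
  k=3: C(35,3)·0.16^3·0.84^32 = 0.10121
  k=4: C(35,4)·0.16^4·0.84^31 = 0.15422
1 − 0.32088 = 0.67912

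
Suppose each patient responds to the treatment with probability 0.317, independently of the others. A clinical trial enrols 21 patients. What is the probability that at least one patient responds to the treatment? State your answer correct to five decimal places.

0.99967

P(at least one) = 1 − P(none) = 1 − (1 − 0.317)^21
= 1 − 0.0003333 = 0.9996667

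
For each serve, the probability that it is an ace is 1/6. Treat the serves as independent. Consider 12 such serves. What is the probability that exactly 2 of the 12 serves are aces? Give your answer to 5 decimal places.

0.29609

X ~ Binomial(n=12, p=0.166667).
P(X=2) = C(12,2) · p^2 · (1−p)^10
= 66 · 0.027778 · 0.16151 = 0.2960936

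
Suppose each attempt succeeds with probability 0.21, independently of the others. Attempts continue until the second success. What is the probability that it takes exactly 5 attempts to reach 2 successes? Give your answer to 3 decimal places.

Y = trial on which the second success occurs; negative binomial, r=2, p=0.21.
P(Y=5) = C(4,1) · p^2 · (1−p)^3
= 4 · 0.0441 · 0.49304 = 0.08697

0.087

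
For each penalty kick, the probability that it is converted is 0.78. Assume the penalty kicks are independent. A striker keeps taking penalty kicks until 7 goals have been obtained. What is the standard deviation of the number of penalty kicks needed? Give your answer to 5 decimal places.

1.59098

Y = total penalty kicks until the seventh success; negative binomial with r=7, p=0.78.
SD(Y) = √[r(1−p)/p²] = √(2.5312295) = 1.5909838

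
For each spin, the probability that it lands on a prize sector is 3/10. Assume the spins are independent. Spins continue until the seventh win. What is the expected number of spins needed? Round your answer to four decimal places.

23.3333

Y = total spins until the seventh success; negative binomial with r=7, p=0.30.
E[Y] = r / p = 7 / 0.30 = 23.333333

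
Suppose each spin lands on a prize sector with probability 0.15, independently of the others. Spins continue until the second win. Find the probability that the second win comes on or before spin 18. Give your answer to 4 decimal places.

Finishing within 18 spins ⇔ at least 2 successes in the first 18. With X ~ Binomial(18, 0.15), P(Y ≤ 18) = 1 − P(X ≤ 1).
  k=0: C(18,0)·0.15^0·0.85^18 = 0.053646
  k=1: C(18,1)·0.15^1·0.85^17 = 0.170406
1 − 0.224053 = 0.775947

0.7759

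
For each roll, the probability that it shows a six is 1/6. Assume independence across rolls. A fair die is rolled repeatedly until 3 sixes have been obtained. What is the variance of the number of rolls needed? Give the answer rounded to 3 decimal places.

90.000

Y = total rolls until the third success; negative binomial with r=3, p=0.166667.
Var(Y) = r(1−p)/p² = 3·0.833333 / 0.166667² = 90.00000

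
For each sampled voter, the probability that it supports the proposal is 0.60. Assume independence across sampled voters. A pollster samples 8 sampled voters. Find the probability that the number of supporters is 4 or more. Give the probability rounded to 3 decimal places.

0.826

X ~ Binomial(8, 0.60); P(X ≥ 4) = Σ C(8,k) p^k (1−p)^(8−k) over k:
  k=4: C(8,4)·0.60^4·0.40^4 = 0.23224
  k=5: C(8,5)·0.60^5·0.40^3 = 0.27869
  k=6: C(8,6)·0.60^6·0.40^2 = 0.20902
  k=7: C(8,7)·0.60^7·0.40^1 = 0.08958
  k=8: C(8,8)·0.60^8·0.40^0 = 0.01680
Total = 0.82633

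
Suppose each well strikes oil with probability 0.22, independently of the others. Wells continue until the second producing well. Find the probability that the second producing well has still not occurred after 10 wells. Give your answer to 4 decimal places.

Needing more than 10 wells ⇔ fewer than 2 successes in the first 10. With X ~ Binomial(10, 0.22), P(Y > 10) = P(X ≤ 1).
  k=0: C(10,0)·0.22^0·0.78^10 = 0.083358
  k=1: C(10,1)·0.22^1·0.78^9 = 0.235112
P(X ≤ 1) = 0.318469

0.3185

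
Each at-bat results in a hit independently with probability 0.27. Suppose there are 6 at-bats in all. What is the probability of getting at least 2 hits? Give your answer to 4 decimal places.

0.5128

X ~ Binomial(6, 0.27); P(X ≥ 2) = Σ C(6,k) p^k (1−p)^(6−k) over k:
  k=2: C(6,2)·0.27^2·0.73^4 = 0.310535
  k=3: C(6,3)·0.27^3·0.73^3 = 0.153140
  k=4: C(6,4)·0.27^4·0.73^2 = 0.042481
  k=5: C(6,5)·0.27^5·0.73^1 = 0.006285
  k=6: C(6,6)·0.27^6·0.73^0 = 0.000387
Total = 0.512828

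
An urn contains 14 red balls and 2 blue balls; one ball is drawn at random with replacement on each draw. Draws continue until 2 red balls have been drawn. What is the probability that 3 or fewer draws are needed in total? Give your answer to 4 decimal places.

0.9570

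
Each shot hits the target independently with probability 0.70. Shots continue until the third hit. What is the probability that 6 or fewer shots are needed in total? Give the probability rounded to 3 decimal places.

Finishing within 6 shots ⇔ at least 3 successes in the first 6. With X ~ Binomial(6, 0.70), P(Y ≤ 6) = 1 − P(X ≤ 2).
  k=0: C(6,0)·0.70^0·0.30^6 = 0.00073
  k=1: C(6,1)·0.70^1·0.30^5 = 0.01021
  k=2: C(6,2)·0.70^2·0.30^4 = 0.05953
1 − 0.07047 = 0.92953

0.930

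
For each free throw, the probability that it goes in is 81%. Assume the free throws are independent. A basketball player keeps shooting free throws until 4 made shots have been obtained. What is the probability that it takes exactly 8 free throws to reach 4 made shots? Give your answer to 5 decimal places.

Y = trial on which the fourth success occurs; negative binomial, r=4, p=0.81.
P(Y=8) = C(7,3) · p^4 · (1−p)^4
= 35 · 0.43047 · 0.0013032 = 0.0196346

0.01963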